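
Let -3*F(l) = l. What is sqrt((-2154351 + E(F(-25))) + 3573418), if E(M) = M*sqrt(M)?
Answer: sqrt(12771603 + 125*sqrt(3))/3 ≈ 1191.3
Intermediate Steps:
F(l) = -l/3
E(M) = M**(3/2)
sqrt((-2154351 + E(F(-25))) + 3573418) = sqrt((-2154351 + (-1/3*(-25))**(3/2)) + 3573418) = sqrt((-2154351 + (25/3)**(3/2)) + 3573418) = sqrt((-2154351 + 125*sqrt(3)/9) + 3573418) = sqrt(1419067 + 125*sqrt(3)/9)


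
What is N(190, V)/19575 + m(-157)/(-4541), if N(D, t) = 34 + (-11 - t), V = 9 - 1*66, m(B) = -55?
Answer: 287981/17778015 ≈ 0.016199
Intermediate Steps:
V = -57 (V = 9 - 66 = -57)
N(D, t) = 23 - t
N(190, V)/19575 + m(-157)/(-4541) = (23 - 1*(-57))/19575 - 55/(-4541) = (23 + 57)*(1/19575) - 55*(-1/4541) = 80*(1/19575) + 55/4541 = 16/3915 + 55/4541 = 287981/17778015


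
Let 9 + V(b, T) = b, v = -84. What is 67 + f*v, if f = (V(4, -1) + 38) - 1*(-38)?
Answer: -5897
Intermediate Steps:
V(b, T) = -9 + b
f = 71 (f = ((-9 + 4) + 38) - 1*(-38) = (-5 + 38) + 38 = 33 + 38 = 71)
67 + f*v = 67 + 71*(-84) = 67 - 5964 = -5897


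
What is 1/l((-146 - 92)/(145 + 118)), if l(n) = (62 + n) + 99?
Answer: 263/42105 ≈ 0.0062463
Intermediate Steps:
l(n) = 161 + n
1/l((-146 - 92)/(145 + 118)) = 1/(161 + (-146 - 92)/(145 + 118)) = 1/(161 - 238/263) = 1/(42105/263) = 263/42105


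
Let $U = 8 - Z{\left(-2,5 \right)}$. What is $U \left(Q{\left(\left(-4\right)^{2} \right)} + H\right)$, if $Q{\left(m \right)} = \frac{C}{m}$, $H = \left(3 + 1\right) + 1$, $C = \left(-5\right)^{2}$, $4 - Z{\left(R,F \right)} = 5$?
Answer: $\frac{945}{16} \approx 59.063$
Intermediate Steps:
$Z{\left(R,F \right)} = -1$ ($Z{\left(R,F \right)} = 4 - 5 = -1$)
$U = 9$ ($U = 8 - -1 = 8 + 1 = 9$)
$C = 25$
$H = 5$ ($H = 4 + 1 = 5$)
$Q{\left(m \right)} = \frac{25}{m}$
$U \left(Q{\left(\left(-4\right)^{2} \right)} + H\right) = 9 \left(\frac{25}{\left(-4\right)^{2}} + 5\right) = 9 \left(\frac{25}{16} + 5\right) = 9 \cdot \frac{105}{16} = \frac{945}{16}$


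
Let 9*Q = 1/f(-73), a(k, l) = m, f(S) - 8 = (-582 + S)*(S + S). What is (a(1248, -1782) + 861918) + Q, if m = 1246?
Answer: 742961507689/860742 ≈ 8.6316e+5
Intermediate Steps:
f(S) = 8 + 2*S*(-582 + S) (f(S) = 8 + (-582 + S)*(S + S) = 8 + (-582 + S)*(2*S) = 8 + 2*S*(-582 + S))
a(k, l) = 1246
Q = 1/860742 (Q = 1/(9*(8 - 1164*(-73) + 2*(-73)²)) = 1/(9*(8 + 84972 + 2*5329)) = 1/(9*(8 + 84972 + 10658)) = (⅑)/95638 = (⅑)*(1/95638) = 1/860742 ≈ 1.1618e-6)
(a(1248, -1782) + 861918) + Q = (1246 + 861918) + 1/860742 = 863164 + 1/860742 = 742961507689/860742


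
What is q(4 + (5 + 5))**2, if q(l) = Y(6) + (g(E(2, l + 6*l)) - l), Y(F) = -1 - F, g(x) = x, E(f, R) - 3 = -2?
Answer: 400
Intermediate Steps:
E(f, R) = 1 (E(f, R) = 3 - 2 = 1)
q(l) = -6 - l (q(l) = (-1 - 1*6) + (1 - l) = (-1 - 6) + (1 - l) = -7 + (1 - l) = -6 - l)
q(4 + (5 + 5))**2 = (-6 - (4 + (5 + 5)))**2 = (-6 - (4 + 10))**2 = (-6 - 1*14)**2 = (-6 - 14)**2 = (-20)**2 = 400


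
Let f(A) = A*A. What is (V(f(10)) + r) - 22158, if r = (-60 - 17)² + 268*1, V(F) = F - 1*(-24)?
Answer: -15837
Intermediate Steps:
f(A) = A²
V(F) = 24 + F (V(F) = F + 24 = 24 + F)
r = 6197 (r = (-77)² + 268 = 5929 + 268 = 6197)
(V(f(10)) + r) - 22158 = ((24 + 10²) + 6197) - 22158 = ((24 + 100) + 6197) - 22158 = (124 + 6197) - 22158 = 6321 - 22158 = -15837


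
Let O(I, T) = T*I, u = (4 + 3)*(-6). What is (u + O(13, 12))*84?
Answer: 9576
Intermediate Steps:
u = -42 (u = 7*(-6) = -42)
O(I, T) = I*T
(u + O(13, 12))*84 = (-42 + 13*12)*84 = (-42 + 156)*84 = 114*84 = 9576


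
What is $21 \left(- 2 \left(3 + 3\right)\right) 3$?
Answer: $-756$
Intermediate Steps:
$21 \left(- 2 \left(3 + 3\right)\right) 3 = 21 \left(\left(-2\right) 6\right) 3 = 21 \left(-12\right) 3 = \left(-252\right) 3 = -756$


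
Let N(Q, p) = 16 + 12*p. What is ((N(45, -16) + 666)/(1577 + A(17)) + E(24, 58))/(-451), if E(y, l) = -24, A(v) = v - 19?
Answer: 26/495 ≈ 0.052525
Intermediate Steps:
A(v) = -19 + v
((N(45, -16) + 666)/(1577 + A(17)) + E(24, 58))/(-451) = (((16 + 12*(-16)) + 666)/(1577 + (-19 + 17)) - 24)/(-451) = (((16 - 192) + 666)/(1577 - 2) - 24)*(-1/451) = ((-176 + 666)/1575 - 24)*(-1/451) = (490*(1/1575) - 24)*(-1/451) = (14/45 - 24)*(-1/451) = -1066/45*(-1/451) = 26/495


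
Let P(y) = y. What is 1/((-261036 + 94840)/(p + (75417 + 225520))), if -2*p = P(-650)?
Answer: -150631/83098 ≈ -1.8127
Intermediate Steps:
p = 325 (p = -½*(-650) = 325)
1/((-261036 + 94840)/(p + (75417 + 225520))) = 1/((-261036 + 94840)/(325 + (75417 + 225520))) = 1/(-166196/(325 + 300937)) = 1/(-166196/301262) = 1/(-166196*1/301262) = 1/(-83098/150631) = -150631/83098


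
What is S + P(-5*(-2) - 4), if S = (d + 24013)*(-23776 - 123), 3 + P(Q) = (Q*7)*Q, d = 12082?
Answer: -862634156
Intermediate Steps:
P(Q) = -3 + 7*Q² (P(Q) = -3 + (Q*7)*Q = -3 + (7*Q)*Q = -3 + 7*Q²)
S = -862634405 (S = (12082 + 24013)*(-23776 - 123) = 36095*(-23899) = -862634405)
S + P(-5*(-2) - 4) = -862634405 + (-3 + 7*(-5*(-2) - 4)²) = -862634405 + (-3 + 7*(10 - 4)²) = -862634405 + (-3 + 7*6²) = -862634405 + (-3 + 7*36) = -862634405 + (-3 + 252) = -862634405 + 249 = -862634156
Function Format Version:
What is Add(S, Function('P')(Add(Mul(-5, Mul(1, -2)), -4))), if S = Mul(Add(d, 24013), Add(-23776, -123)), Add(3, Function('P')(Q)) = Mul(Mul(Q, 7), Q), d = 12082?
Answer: -862634156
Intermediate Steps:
Function('P')(Q) = Add(-3, Mul(7, Pow(Q, 2))) (Function('P')(Q) = Add(-3, Mul(Mul(Q, 7), Q)) = Add(-3, Mul(Mul(7, Q), Q)) = Add(-3, Mul(7, Pow(Q, 2))))
S = -862634405 (S = Mul(Add(12082, 24013), Add(-23776, -123)) = Mul(36095, -23899) = -862634405)
Add(S, Function('P')(Add(Mul(-5, Mul(1, -2)), -4))) = Add(-862634405, Add(-3, Mul(7, Pow(Add(Mul(-5, Mul(1, -2)), -4), 2)))) = Add(-862634405, Add(-3, Mul(7, Pow(Add(Mul(-5, -2), -4), 2)))) = Add(-862634405, Add(-3, Mul(7, Pow(Add(10, -4), 2)))) = Add(-862634405, Add(-3, Mul(7, Pow(6, 2)))) = Add(-862634405, Add(-3, Mul(7, 36))) = Add(-862634405, Add(-3, 252)) = Add(-862634405, 249) = -862634156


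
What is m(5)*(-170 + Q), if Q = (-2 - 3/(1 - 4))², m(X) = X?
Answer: -845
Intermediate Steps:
Q = 1 (Q = (-2 - 3/(-3))² = (-2 - ⅓*(-3))² = (-2 + 1)² = (-1)² = 1)
m(5)*(-170 + Q) = 5*(-170 + 1) = 5*(-169) = -845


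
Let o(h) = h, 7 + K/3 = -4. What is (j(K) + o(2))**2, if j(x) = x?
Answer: 961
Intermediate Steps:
K = -33 (K = -21 + 3*(-4) = -21 - 12 = -33)
(j(K) + o(2))**2 = (-33 + 2)**2 = (-31)**2 = 961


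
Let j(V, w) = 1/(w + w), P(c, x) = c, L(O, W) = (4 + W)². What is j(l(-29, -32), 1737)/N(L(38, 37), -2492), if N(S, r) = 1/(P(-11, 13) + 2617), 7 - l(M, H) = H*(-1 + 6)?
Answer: 1303/1737 ≈ 0.75014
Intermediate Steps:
l(M, H) = 7 - 5*H (l(M, H) = 7 - H*(-1 + 6) = 7 - H*5 = 7 - 5*H)
j(V, w) = 1/(2*w)
N(S, r) = 1/2606 (N(S, r) = 1/(-11 + 2617) = 1/2606)
j(l(-29, -32), 1737)/N(L(38, 37), -2492) = ((½)/1737)/(1/2606) = ((½)*(1/1737))*2606 = (1/3474)*2606 = 1303/1737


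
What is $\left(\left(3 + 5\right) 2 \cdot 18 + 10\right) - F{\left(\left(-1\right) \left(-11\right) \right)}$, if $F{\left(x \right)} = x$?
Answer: $287$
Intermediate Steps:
$\left(\left(3 + 5\right) 2 \cdot 18 + 10\right) - F{\left(\left(-1\right) \left(-11\right) \right)} = \left(\left(3 + 5\right) 2 \cdot 18 + 10\right) - \left(-1\right) \left(-11\right) = \left(8 \cdot 2 \cdot 18 + 10\right) - 11 = \left(16 \cdot 18 + 10\right) - 11 = \left(288 + 10\right) - 11 = 298 - 11 = 287$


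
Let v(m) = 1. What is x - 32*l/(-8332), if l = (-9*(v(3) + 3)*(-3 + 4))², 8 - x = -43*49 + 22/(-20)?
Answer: 44182043/20830 ≈ 2121.1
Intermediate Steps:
x = 21161/10 (x = 8 - (-43*49 + 22/(-20)) = 8 - (-2107 + 22*(-1/20)) = 8 - (-2107 - 11/10) = 8 - 1*(-21081/10) = 8 + 21081/10 = 21161/10 ≈ 2116.1)
l = 1296 (l = (-9*(1 + 3)*(-3 + 4))² = (-36)² = 1296)
x - 32*l/(-8332) = 21161/10 - 32*1296/(-8332) = 21161/10 - 41472*(-1)/8332 = 21161/10 - 1*(-10368/2083) = 21161/10 + 10368/2083 = 44182043/20830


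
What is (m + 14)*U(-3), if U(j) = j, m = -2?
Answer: -36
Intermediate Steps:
(m + 14)*U(-3) = (-2 + 14)*(-3) = 12*(-3) = -36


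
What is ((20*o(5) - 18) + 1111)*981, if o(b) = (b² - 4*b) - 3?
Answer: 1111473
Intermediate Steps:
o(b) = -3 + b² - 4*b
((20*o(5) - 18) + 1111)*981 = ((20*(-3 + 5² - 4*5) - 18) + 1111)*981 = ((20*(-3 + 25 - 20) - 18) + 1111)*981 = ((20*2 - 18) + 1111)*981 = ((40 - 18) + 1111)*981 = (22 + 1111)*981 = 1133*981 = 1111473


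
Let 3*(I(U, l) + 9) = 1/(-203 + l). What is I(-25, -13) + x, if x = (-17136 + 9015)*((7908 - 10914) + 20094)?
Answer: -89924033737/648 ≈ -1.3877e+8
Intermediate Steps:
I(U, l) = -9 + 1/(3*(-203 + l))
x = -138771648 (x = -8121*(-3006 + 20094) = -8121*17088 = -138771648)
I(-25, -13) + x = (5482 - 27*(-13))/(3*(-203 - 13)) - 138771648 = (⅓)*(5482 + 351)/(-216) - 138771648 = (⅓)*(-1/216)*5833 - 138771648 = -5833/648 - 138771648 = -89924033737/648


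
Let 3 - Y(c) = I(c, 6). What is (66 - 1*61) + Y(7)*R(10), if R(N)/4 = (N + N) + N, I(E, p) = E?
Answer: -475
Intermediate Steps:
R(N) = 12*N (R(N) = 4*((N + N) + N) = 4*(2*N + N) = 4*(3*N) = 12*N)
Y(c) = 3 - c
(66 - 1*61) + Y(7)*R(10) = (66 - 1*61) + (3 - 1*7)*(12*10) = (66 - 61) + (3 - 7)*120 = 5 - 4*120 = 5 - 480 = -475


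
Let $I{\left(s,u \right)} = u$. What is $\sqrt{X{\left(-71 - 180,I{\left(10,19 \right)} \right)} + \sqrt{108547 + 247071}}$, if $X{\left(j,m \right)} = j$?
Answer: $\sqrt{-251 + \sqrt{355618}} \approx 18.583$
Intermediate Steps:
$\sqrt{X{\left(-71 - 180,I{\left(10,19 \right)} \right)} + \sqrt{108547 + 247071}} = \sqrt{\left(-71 - 180\right) + \sqrt{108547 + 247071}} = \sqrt{\left(-71 - 180\right) + \sqrt{355618}} = \sqrt{-251 + \sqrt{355618}}$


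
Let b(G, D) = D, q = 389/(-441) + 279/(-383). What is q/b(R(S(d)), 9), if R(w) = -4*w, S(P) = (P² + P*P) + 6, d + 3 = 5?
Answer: -272026/1520127 ≈ -0.17895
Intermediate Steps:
d = 2 (d = -3 + 5 = 2)
q = -272026/168903 (q = 389*(-1/441) + 279*(-1/383) = -389/441 - 279/383 = -272026/168903 ≈ -1.6105)
S(P) = 6 + 2*P² (S(P) = (P² + P²) + 6 = 2*P² + 6 = 6 + 2*P²)
q/b(R(S(d)), 9) = -272026/168903/9 = -272026/168903*⅑ = -272026/1520127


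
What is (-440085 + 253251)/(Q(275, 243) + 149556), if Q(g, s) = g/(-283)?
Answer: -52874022/42324073 ≈ -1.2493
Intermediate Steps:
Q(g, s) = -g/283 (Q(g, s) = g*(-1/283) = -g/283)
(-440085 + 253251)/(Q(275, 243) + 149556) = (-440085 + 253251)/(-1/283*275 + 149556) = -186834/(-275/283 + 149556) = -186834/42324073/283 = -186834*283/42324073 = -52874022/42324073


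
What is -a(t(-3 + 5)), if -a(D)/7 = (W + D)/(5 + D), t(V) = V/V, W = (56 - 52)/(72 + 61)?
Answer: 137/114 ≈ 1.2018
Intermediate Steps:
W = 4/133 ≈ 0.030075
t(V) = 1
a(D) = -7*(4/133 + D)/(5 + D)
-a(t(-3 + 5)) = -(-4 - 133*1)/(19*(5 + 1)) = -(-4 - 133)/(19*6) = -(-137)/(19*6) = -1*(-137/114) = 137/114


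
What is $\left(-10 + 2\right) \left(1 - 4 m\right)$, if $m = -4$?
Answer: $-136$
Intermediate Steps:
$\left(-10 + 2\right) \left(1 - 4 m\right) = \left(-10 + 2\right) \left(1 - -16\right) = - 8 \left(1 + 16\right) = \left(-8\right) 17 = -136$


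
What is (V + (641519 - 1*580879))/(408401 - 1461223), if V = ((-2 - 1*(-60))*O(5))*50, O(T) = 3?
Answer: -34670/526411 ≈ -0.065861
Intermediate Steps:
V = 8700 (V = ((-2 - 1*(-60))*3)*50 = ((-2 + 60)*3)*50 = (58*3)*50 = 174*50 = 8700)
(V + (641519 - 1*580879))/(408401 - 1461223) = (8700 + (641519 - 1*580879))/(408401 - 1461223) = (8700 + (641519 - 580879))/(-1052822) = (8700 + 60640)*(-1/1052822) = 69340*(-1/1052822) = -34670/526411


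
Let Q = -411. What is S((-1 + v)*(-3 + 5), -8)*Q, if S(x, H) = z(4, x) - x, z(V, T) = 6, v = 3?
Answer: -822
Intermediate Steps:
S(x, H) = 6 - x
S((-1 + v)*(-3 + 5), -8)*Q = (6 - (-1 + 3)*(-3 + 5))*(-411) = (6 - 2*2)*(-411) = (6 - 1*4)*(-411) = (6 - 4)*(-411) = 2*(-411) = -822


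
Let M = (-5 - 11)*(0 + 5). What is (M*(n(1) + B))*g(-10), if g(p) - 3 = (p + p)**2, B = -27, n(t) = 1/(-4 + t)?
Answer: 2643680/3 ≈ 8.8123e+5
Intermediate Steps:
M = -80 (M = -16*5 = -80)
g(p) = 3 + 4*p**2 (g(p) = 3 + (p + p)**2 = 3 + (2*p)**2 = 3 + 4*p**2)
(M*(n(1) + B))*g(-10) = (-80*(1/(-4 + 1) - 27))*(3 + 4*(-10)**2) = (-80*(1/(-3) - 27))*(3 + 4*100) = (-80*(-1/3 - 27))*(3 + 400) = -80*(-82/3)*403 = (6560/3)*403 = 2643680/3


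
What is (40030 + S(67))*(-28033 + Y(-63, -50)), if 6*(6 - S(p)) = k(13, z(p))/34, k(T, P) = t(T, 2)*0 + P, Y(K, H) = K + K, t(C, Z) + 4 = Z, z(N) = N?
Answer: -229982353043/204 ≈ -1.1274e+9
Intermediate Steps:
t(C, Z) = -4 + Z
Y(K, H) = 2*K
k(T, P) = P (k(T, P) = (-4 + 2)*0 + P = -2*0 + P = 0 + P = P)
S(p) = 6 - p/204 (S(p) = 6 - p/(6*34) = 6 - p/204)
(40030 + S(67))*(-28033 + Y(-63, -50)) = (40030 + (6 - 1/204*67))*(-28033 + 2*(-63)) = (40030 + (6 - 67/204))*(-28033 - 126) = (40030 + 1157/204)*(-28159) = (8167277/204)*(-28159) = -229982353043/204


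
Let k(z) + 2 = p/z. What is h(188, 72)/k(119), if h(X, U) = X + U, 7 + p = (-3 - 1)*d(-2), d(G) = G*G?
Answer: -30940/261 ≈ -118.54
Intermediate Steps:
d(G) = G²
p = -23 (p = -7 + (-3 - 1)*(-2)² = -7 - 4*4 = -7 - 16 = -23)
k(z) = -2 - 23/z
h(X, U) = U + X
h(188, 72)/k(119) = (72 + 188)/(-2 - 23/119) = 260/(-2 - 23*1/119) = 260/(-2 - 23/119) = 260/(-261/119) = 260*(-119/261) = -30940/261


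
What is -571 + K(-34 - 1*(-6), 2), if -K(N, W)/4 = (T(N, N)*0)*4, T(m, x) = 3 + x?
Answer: -571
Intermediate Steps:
K(N, W) = 0 (K(N, W) = -4*(3 + N)*0*4 = -0*4 = -4*0 = 0)
-571 + K(-34 - 1*(-6), 2) = -571 + 0 = -571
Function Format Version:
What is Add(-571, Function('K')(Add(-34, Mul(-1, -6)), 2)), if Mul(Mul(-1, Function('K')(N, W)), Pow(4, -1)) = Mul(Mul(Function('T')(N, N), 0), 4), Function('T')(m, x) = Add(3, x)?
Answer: -571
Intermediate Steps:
Function('K')(N, W) = 0 (Function('K')(N, W) = Mul(-4, Mul(Mul(Add(3, N), 0), 4)) = Mul(-4, Mul(0, 4)) = Mul(-4, 0) = 0)
Add(-571, Function('K')(Add(-34, Mul(-1, -6)), 2)) = Add(-571, 0) = -571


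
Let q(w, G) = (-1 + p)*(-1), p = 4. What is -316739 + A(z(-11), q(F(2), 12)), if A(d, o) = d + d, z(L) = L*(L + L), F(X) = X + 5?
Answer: -316255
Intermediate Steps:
F(X) = 5 + X
q(w, G) = -3 (q(w, G) = (-1 + 4)*(-1) = 3*(-1) = -3)
z(L) = 2*L² (z(L) = L*(2*L) = 2*L²)
A(d, o) = 2*d
-316739 + A(z(-11), q(F(2), 12)) = -316739 + 2*(2*(-11)²) = -316739 + 2*(2*121) = -316739 + 2*242 = -316739 + 484 = -316255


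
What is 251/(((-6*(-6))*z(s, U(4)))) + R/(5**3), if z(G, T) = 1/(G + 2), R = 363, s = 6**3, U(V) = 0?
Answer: 3426409/2250 ≈ 1522.8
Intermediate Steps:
s = 216
z(G, T) = 1/(2 + G)
251/(((-6*(-6))*z(s, U(4)))) + R/(5**3) = 251/(((-6*(-6))/(2 + 216))) + 363/(5**3) = 251/((36/218)) + 363/125 = 251/((36*(1/218))) + 363*(1/125) = 251/(18/109) + 363/125 = 251*(109/18) + 363/125 = 27359/18 + 363/125 = 3426409/2250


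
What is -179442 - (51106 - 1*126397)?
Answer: -104151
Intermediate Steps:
-179442 - (51106 - 1*126397) = -179442 - (51106 - 126397) = -179442 - 1*(-75291) = -179442 + 75291 = -104151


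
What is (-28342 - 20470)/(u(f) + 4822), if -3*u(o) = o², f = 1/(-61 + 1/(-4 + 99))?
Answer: -4915920366096/485629918151 ≈ -10.123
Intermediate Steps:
f = -95/5794 (f = 1/(-61 + 1/95) = 1/(-5794/95) = -95/5794 ≈ -0.016396)
u(o) = -o²/3
(-28342 - 20470)/(u(f) + 4822) = (-28342 - 20470)/(-(-95/5794)²/3 + 4822) = -48812/(-⅓*9025/33570436 + 4822) = -48812/(-9025/100711308 + 4822) = -48812/485629918151/100711308 = -48812*100711308/485629918151 = -4915920366096/485629918151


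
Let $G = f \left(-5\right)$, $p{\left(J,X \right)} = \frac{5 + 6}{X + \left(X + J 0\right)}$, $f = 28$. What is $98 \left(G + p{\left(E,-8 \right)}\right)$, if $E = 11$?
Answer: $- \frac{110299}{8} \approx -13787.0$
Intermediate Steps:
$p{\left(J,X \right)} = \frac{11}{2 X}$ ($p{\left(J,X \right)} = \frac{11}{X + \left(X + 0\right)} = \frac{11}{X + X} = \frac{11}{2 X}$)
$G = -140$ ($G = 28 \left(-5\right) = -140$)
$98 \left(G + p{\left(E,-8 \right)}\right) = 98 \left(-140 + \frac{11}{2 \left(-8\right)}\right) = 98 \left(-140 + \frac{11}{2} \left(- \frac{1}{8}\right)\right) = 98 \left(-140 - \frac{11}{16}\right) = 98 \left(- \frac{2251}{16}\right) = - \frac{110299}{8}$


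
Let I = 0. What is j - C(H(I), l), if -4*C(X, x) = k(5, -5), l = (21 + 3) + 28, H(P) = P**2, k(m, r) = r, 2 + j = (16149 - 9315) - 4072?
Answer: 11035/4 ≈ 2758.8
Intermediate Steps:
j = 2760 (j = -2 + ((16149 - 9315) - 4072) = -2 + (6834 - 4072) = -2 + 2762 = 2760)
l = 52 (l = 24 + 28 = 52)
C(X, x) = 5/4 (C(X, x) = -1/4*(-5) = 5/4)
j - C(H(I), l) = 2760 - 1*5/4 = 2760 - 5/4 = 11035/4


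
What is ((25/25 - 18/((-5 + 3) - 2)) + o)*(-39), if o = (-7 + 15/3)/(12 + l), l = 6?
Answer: -1261/6 ≈ -210.17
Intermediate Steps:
o = -⅑ (o = (-7 + 15/3)/(12 + 6) = (-7 + 15*(⅓))/18 = (-7 + 5)*(1/18) = -2*1/18 = -⅑ ≈ -0.11111)
((25/25 - 18/((-5 + 3) - 2)) + o)*(-39) = ((25/25 - 18/((-5 + 3) - 2)) - ⅑)*(-39) = ((25*(1/25) - 18/(-2 - 2)) - ⅑)*(-39) = ((1 - 18/(-4)) - ⅑)*(-39) = ((1 - 18*(-¼)) - ⅑)*(-39) = ((1 + 9/2) - ⅑)*(-39) = (11/2 - ⅑)*(-39) = (97/18)*(-39) = -1261/6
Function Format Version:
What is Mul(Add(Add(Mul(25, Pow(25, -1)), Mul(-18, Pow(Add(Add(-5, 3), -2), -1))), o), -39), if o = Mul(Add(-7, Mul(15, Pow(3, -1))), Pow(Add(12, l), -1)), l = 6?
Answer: Rational(-1261, 6) ≈ -210.17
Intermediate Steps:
o = Rational(-1, 9) (o = Mul(Add(-7, Mul(15, Pow(3, -1))), Pow(Add(12, 6), -1)) = Mul(Add(-7, Mul(15, Rational(1, 3))), Pow(18, -1)) = Mul(Add(-7, 5), Rational(1, 18)) = Mul(-2, Rational(1, 18)) = Rational(-1, 9) ≈ -0.11111)
Mul(Add(Add(Mul(25, Pow(25, -1)), Mul(-18, Pow(Add(Add(-5, 3), -2), -1))), o), -39) = Mul(Add(Add(Mul(25, Pow(25, -1)), Mul(-18, Pow(Add(Add(-5, 3), -2), -1))), Rational(-1, 9)), -39) = Mul(Add(Add(Mul(25, Rational(1, 25)), Mul(-18, Pow(Add(-2, -2), -1))), Rational(-1, 9)), -39) = Mul(Add(Add(1, Mul(-18, Pow(-4, -1))), Rational(-1, 9)), -39) = Mul(Add(Add(1, Mul(-18, Rational(-1, 4))), Rational(-1, 9)), -39) = Mul(Add(Add(1, Rational(9, 2)), Rational(-1, 9)), -39) = Mul(Add(Rational(11, 2), Rational(-1, 9)), -39) = Mul(Rational(97, 18), -39) = Rational(-1261, 6)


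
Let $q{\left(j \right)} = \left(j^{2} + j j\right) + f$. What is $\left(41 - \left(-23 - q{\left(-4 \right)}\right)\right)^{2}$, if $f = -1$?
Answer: $9025$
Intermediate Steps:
$q{\left(j \right)} = -1 + 2 j^{2}$ ($q{\left(j \right)} = \left(j^{2} + j j\right) - 1 = \left(j^{2} + j^{2}\right) - 1 = 2 j^{2} - 1 = -1 + 2 j^{2}$)
$\left(41 - \left(-23 - q{\left(-4 \right)}\right)\right)^{2} = \left(41 + \left(\left(\left(-1 + 2 \left(-4\right)^{2}\right) + 35\right) - 12\right)\right)^{2} = \left(41 + \left(\left(\left(-1 + 2 \cdot 16\right) + 35\right) - 12\right)\right)^{2} = \left(41 + \left(\left(\left(-1 + 32\right) + 35\right) - 12\right)\right)^{2} = \left(41 + \left(\left(31 + 35\right) - 12\right)\right)^{2} = \left(41 + \left(66 - 12\right)\right)^{2} = \left(41 + 54\right)^{2} = 95^{2} = 9025$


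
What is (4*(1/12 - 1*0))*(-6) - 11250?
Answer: -11252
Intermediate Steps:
(4*(1/12 - 1*0))*(-6) - 11250 = (4*(1/12 + 0))*(-6) - 11250 = (4*(1/12))*(-6) - 11250 = (1/3)*(-6) - 11250 = -2 - 11250 = -11252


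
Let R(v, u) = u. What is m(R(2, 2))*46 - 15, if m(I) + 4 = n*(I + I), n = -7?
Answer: -1487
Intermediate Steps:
m(I) = -4 - 14*I (m(I) = -4 - 7*(I + I) = -4 - 14*I)
m(R(2, 2))*46 - 15 = (-4 - 14*2)*46 - 15 = (-4 - 28)*46 - 15 = -32*46 - 15 = -1472 - 15 = -1487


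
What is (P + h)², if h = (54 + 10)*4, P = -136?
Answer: 14400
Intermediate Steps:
h = 256 (h = 64*4 = 256)
(P + h)² = (-136 + 256)² = 120² = 14400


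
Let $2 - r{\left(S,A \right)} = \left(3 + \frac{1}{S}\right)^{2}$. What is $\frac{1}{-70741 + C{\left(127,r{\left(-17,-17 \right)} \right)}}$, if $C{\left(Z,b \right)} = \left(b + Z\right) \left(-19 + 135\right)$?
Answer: $- \frac{289}{16409553} \approx -1.7612 \cdot 10^{-5}$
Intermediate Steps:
$r{\left(S,A \right)} = 2 - \left(3 + \frac{1}{S}\right)^{2}$
$C{\left(Z,b \right)} = 116 Z + 116 b$ ($C{\left(Z,b \right)} = \left(Z + b\right) 116 = 116 Z + 116 b$)
$\frac{1}{-70741 + C{\left(127,r{\left(-17,-17 \right)} \right)}} = \frac{1}{-70741 + \left(116 \cdot 127 + 116 \left(2 - \frac{\left(1 + 3 \left(-17\right)\right)^{2}}{289}\right)\right)} = \frac{1}{-70741 + \left(14732 + 116 \left(2 - \frac{\left(1 - 51\right)^{2}}{289}\right)\right)} = \frac{1}{-70741 + \left(14732 + 116 \left(2 - \frac{\left(-50\right)^{2}}{289}\right)\right)} = \frac{1}{-70741 + \left(14732 + 116 \left(2 - \frac{1}{289} \cdot 2500\right)\right)} = \frac{1}{-70741 + \left(14732 + 116 \left(2 - \frac{2500}{289}\right)\right)} = \frac{1}{-70741 + \left(14732 + 116 \left(- \frac{1922}{289}\right)\right)} = \frac{1}{-70741 + \left(14732 - \frac{222952}{289}\right)} = \frac{1}{-70741 + \frac{4034596}{289}} = \frac{1}{- \frac{16409553}{289}} = - \frac{289}{16409553}$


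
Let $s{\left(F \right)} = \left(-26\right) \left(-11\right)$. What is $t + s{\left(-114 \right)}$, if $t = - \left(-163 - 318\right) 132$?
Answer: $63778$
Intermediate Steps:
$s{\left(F \right)} = 286$
$t = 63492$ ($t = - \left(-481\right) 132 = \left(-1\right) \left(-63492\right) = 63492$)
$t + s{\left(-114 \right)} = 63492 + 286 = 63778$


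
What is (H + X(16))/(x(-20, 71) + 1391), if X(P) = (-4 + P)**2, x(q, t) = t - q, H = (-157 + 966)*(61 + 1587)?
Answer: 666688/741 ≈ 899.71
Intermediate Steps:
H = 1333232 (H = 809*1648 = 1333232)
(H + X(16))/(x(-20, 71) + 1391) = (1333232 + (-4 + 16)**2)/((71 - 1*(-20)) + 1391) = (1333232 + 12**2)/((71 + 20) + 1391) = (1333232 + 144)/(91 + 1391) = 1333376/1482 = 1333376*(1/1482) = 666688/741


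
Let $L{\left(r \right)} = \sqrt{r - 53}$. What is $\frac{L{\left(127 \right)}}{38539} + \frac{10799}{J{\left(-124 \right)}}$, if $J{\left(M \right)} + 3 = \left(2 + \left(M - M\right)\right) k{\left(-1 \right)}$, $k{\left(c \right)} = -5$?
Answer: $- \frac{10799}{13} + \frac{\sqrt{74}}{38539} \approx -830.69$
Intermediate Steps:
$L{\left(r \right)} = \sqrt{-53 + r}$
$J{\left(M \right)} = -13$ ($J{\left(M \right)} = -3 + \left(2 + \left(M - M\right)\right) \left(-5\right) = -3 + \left(2 + 0\right) \left(-5\right) = -3 + 2 \left(-5\right) = -3 - 10 = -13$)
$\frac{L{\left(127 \right)}}{38539} + \frac{10799}{J{\left(-124 \right)}} = \frac{\sqrt{-53 + 127}}{38539} + \frac{10799}{-13} = \sqrt{74} \cdot \frac{1}{38539} + 10799 \left(- \frac{1}{13}\right) = \frac{\sqrt{74}}{38539} - \frac{10799}{13} = - \frac{10799}{13} + \frac{\sqrt{74}}{38539}$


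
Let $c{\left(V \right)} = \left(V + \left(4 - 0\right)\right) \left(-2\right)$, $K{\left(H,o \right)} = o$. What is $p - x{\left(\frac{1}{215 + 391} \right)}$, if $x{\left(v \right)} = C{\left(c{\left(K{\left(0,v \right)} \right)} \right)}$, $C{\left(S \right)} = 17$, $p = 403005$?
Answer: $402988$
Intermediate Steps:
$c{\left(V \right)} = -8 - 2 V$ ($c{\left(V \right)} = \left(V + \left(4 + 0\right)\right) \left(-2\right) = \left(V + 4\right) \left(-2\right) = \left(4 + V\right) \left(-2\right) = -8 - 2 V$)
$x{\left(v \right)} = 17$
$p - x{\left(\frac{1}{215 + 391} \right)} = 403005 - 17 = 402988$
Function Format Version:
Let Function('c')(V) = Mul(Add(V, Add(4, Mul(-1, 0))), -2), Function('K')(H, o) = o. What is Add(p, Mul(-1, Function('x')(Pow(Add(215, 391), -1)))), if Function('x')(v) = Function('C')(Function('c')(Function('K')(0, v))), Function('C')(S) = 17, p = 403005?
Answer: 402988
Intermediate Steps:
Function('c')(V) = Add(-8, Mul(-2, V)) (Function('c')(V) = Mul(Add(V, Add(4, 0)), -2) = Mul(Add(V, 4), -2) = Mul(Add(4, V), -2) = Add(-8, Mul(-2, V)))
Function('x')(v) = 17
Add(p, Mul(-1, Function('x')(Pow(Add(215, 391), -1)))) = Add(403005, Mul(-1, 17)) = Add(403005, -17) = 402988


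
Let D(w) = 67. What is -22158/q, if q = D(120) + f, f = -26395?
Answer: 3693/4388 ≈ 0.84161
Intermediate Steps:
q = -26328 (q = 67 - 26395 = -26328)
-22158/q = -22158/(-26328) = -22158*(-1/26328) = 3693/4388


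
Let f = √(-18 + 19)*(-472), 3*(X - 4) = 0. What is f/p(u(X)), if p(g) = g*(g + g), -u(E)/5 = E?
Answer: -59/100 ≈ -0.59000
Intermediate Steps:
X = 4 (X = 4 + (⅓)*0 = 4 + 0 = 4)
u(E) = -5*E
p(g) = 2*g² (p(g) = g*(2*g) = 2*g²)
f = -472 (f = √1*(-472) = 1*(-472) = -472)
f/p(u(X)) = -472/(2*(-5*4)²) = -472/(2*(-20)²) = -472/(2*400) = -472/800 = -472*1/800 = -59/100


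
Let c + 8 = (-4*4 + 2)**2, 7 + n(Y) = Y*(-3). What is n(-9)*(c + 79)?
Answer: 5340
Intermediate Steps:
n(Y) = -7 - 3*Y (n(Y) = -7 + Y*(-3) = -7 - 3*Y)
c = 188 (c = -8 + (-4*4 + 2)**2 = -8 + (-16 + 2)**2 = -8 + (-14)**2 = -8 + 196 = 188)
n(-9)*(c + 79) = (-7 - 3*(-9))*(188 + 79) = (-7 + 27)*267 = 20*267 = 5340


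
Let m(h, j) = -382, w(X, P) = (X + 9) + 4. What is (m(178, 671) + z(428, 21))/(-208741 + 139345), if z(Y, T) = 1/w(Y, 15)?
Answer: 168461/30603636 ≈ 0.0055046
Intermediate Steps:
w(X, P) = 13 + X (w(X, P) = (9 + X) + 4 = 13 + X)
z(Y, T) = 1/(13 + Y)
(m(178, 671) + z(428, 21))/(-208741 + 139345) = (-382 + 1/(13 + 428))/(-208741 + 139345) = (-382 + 1/441)/(-69396) = (-382 + 1/441)*(-1/69396) = -168461/441*(-1/69396) = 168461/30603636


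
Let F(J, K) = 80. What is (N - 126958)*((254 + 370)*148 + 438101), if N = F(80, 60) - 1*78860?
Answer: -109134339314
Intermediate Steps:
N = -78780 (N = 80 - 1*78860 = 80 - 78860 = -78780)
(N - 126958)*((254 + 370)*148 + 438101) = (-78780 - 126958)*((254 + 370)*148 + 438101) = -205738*(624*148 + 438101) = -205738*(92352 + 438101) = -205738*530453 = -109134339314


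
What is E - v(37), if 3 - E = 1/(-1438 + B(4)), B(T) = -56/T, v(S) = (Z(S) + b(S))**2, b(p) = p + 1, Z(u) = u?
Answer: -8163143/1452 ≈ -5622.0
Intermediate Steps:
b(p) = 1 + p
v(S) = (1 + 2*S)**2 (v(S) = (S + (1 + S))**2 = (1 + 2*S)**2)
E = 4357/1452 (E = 3 - 1/(-1438 - 56/4) = 3 - 1/(-1438 - 56*1/4) = 3 - 1/(-1438 - 14) = 3 - 1/(-1452) = 3 - 1*(-1/1452) = 3 + 1/1452 = 4357/1452 ≈ 3.0007)
E - v(37) = 4357/1452 - (1 + 2*37)**2 = 4357/1452 - (1 + 74)**2 = 4357/1452 - 1*75**2 = 4357/1452 - 1*5625 = 4357/1452 - 5625 = -8163143/1452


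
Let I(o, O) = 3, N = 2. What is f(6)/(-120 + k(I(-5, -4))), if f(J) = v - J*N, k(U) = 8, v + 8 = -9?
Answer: 29/112 ≈ 0.25893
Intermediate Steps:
v = -17 (v = -8 - 9 = -17)
f(J) = -17 - 2*J (f(J) = -17 - J*2 = -17 - 2*J)
f(6)/(-120 + k(I(-5, -4))) = (-17 - 2*6)/(-120 + 8) = (-17 - 12)/(-112) = -29*(-1/112) = 29/112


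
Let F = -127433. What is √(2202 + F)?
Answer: I*√125231 ≈ 353.88*I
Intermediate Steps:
√(2202 + F) = √(2202 - 127433) = √(-125231) = I*√125231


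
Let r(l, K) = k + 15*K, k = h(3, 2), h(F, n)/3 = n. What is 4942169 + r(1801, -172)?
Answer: 4939595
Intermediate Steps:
h(F, n) = 3*n
k = 6 (k = 3*2 = 6)
r(l, K) = 6 + 15*K
4942169 + r(1801, -172) = 4942169 + (6 + 15*(-172)) = 4942169 + (6 - 2580) = 4942169 - 2574 = 4939595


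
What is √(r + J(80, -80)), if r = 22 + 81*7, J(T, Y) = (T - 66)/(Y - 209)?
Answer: √170207/17 ≈ 24.268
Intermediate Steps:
J(T, Y) = (-66 + T)/(-209 + Y)
r = 589 (r = 22 + 567 = 589)
√(r + J(80, -80)) = √(589 + (-66 + 80)/(-209 - 80)) = √(589 + 14/(-289)) = √(589 - 1/289*14) = √(589 - 14/289) = √(170207/289) = √170207/17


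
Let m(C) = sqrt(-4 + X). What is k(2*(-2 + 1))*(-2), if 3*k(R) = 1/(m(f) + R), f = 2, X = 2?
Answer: 2/9 + I*sqrt(2)/9 ≈ 0.22222 + 0.15713*I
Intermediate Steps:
m(C) = I*sqrt(2) (m(C) = sqrt(-4 + 2) = sqrt(-2) = I*sqrt(2))
k(R) = 1/(3*(R + I*sqrt(2))) (k(R) = 1/(3*(I*sqrt(2) + R)) = 1/(3*(R + I*sqrt(2))))
k(2*(-2 + 1))*(-2) = (1/(3*(2*(-2 + 1) + I*sqrt(2))))*(-2) = (1/(3*(2*(-1) + I*sqrt(2))))*(-2) = (1/(3*(-2 + I*sqrt(2))))*(-2) = -2/(3*(-2 + I*sqrt(2)))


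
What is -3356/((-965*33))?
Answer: 3356/31845 ≈ 0.10539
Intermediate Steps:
-3356/((-965*33)) = -3356/(-31845) = -3356*(-1/31845) = 3356/31845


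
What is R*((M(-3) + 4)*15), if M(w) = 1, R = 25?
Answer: 1875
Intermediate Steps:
R*((M(-3) + 4)*15) = 25*((1 + 4)*15) = 25*(5*15) = 25*75 = 1875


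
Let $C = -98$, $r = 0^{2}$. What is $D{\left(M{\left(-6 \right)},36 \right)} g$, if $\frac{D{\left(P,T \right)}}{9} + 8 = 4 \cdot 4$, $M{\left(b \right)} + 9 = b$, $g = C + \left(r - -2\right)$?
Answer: $-6912$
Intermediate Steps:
$r = 0$
$g = -96$ ($g = -98 + \left(0 - -2\right) = -98 + \left(0 + 2\right) = -98 + 2 = -96$)
$M{\left(b \right)} = -9 + b$
$D{\left(P,T \right)} = 72$ ($D{\left(P,T \right)} = -72 + 9 \cdot 4 \cdot 4 = -72 + 9 \cdot 16 = -72 + 144 = 72$)
$D{\left(M{\left(-6 \right)},36 \right)} g = 72 \left(-96\right) = -6912$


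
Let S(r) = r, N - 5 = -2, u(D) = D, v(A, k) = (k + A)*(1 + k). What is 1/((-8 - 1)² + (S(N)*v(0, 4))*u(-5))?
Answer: -1/219 ≈ -0.0045662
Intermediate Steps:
v(A, k) = (1 + k)*(A + k) (v(A, k) = (A + k)*(1 + k) = (1 + k)*(A + k))
N = 3 (N = 5 - 2 = 3)
1/((-8 - 1)² + (S(N)*v(0, 4))*u(-5)) = 1/((-8 - 1)² + (3*(0 + 4 + 4² + 0*4))*(-5)) = 1/((-9)² + (3*(0 + 4 + 16 + 0))*(-5)) = 1/(81 + (3*20)*(-5)) = 1/(81 + 60*(-5)) = 1/(81 - 300) = 1/(-219) = -1/219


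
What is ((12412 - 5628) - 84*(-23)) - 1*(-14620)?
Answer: 23336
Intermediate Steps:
((12412 - 5628) - 84*(-23)) - 1*(-14620) = (6784 + 1932) + 14620 = 8716 + 14620 = 23336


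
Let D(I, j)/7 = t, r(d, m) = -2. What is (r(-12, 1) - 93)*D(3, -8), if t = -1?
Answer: 665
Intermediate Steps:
D(I, j) = -7 (D(I, j) = 7*(-1) = -7)
(r(-12, 1) - 93)*D(3, -8) = (-2 - 93)*(-7) = -95*(-7) = 665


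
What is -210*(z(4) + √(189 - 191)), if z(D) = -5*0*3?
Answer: -210*I*√2 ≈ -296.98*I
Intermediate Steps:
z(D) = 0 (z(D) = 0*3 = 0)
-210*(z(4) + √(189 - 191)) = -210*(0 + √(189 - 191)) = -210*(0 + √(-2)) = -210*(0 + I*√2) = -210*I*√2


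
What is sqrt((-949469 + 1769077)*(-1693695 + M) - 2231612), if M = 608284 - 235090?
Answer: 2*I*sqrt(270573853805) ≈ 1.0403e+6*I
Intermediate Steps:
M = 373194
sqrt((-949469 + 1769077)*(-1693695 + M) - 2231612) = sqrt((-949469 + 1769077)*(-1693695 + 373194) - 2231612) = sqrt(819608*(-1320501) - 2231612) = sqrt(-1082293183608 - 2231612) = sqrt(-1082295415220) = 2*I*sqrt(270573853805)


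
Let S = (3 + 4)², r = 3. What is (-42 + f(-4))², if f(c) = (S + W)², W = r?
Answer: 7086244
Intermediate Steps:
W = 3
S = 49 (S = 7² = 49)
f(c) = 2704 (f(c) = (49 + 3)² = 52² = 2704)
(-42 + f(-4))² = (-42 + 2704)² = 2662² = 7086244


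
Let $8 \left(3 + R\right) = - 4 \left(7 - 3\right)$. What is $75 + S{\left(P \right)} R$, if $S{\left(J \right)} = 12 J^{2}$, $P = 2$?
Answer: $-165$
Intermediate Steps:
$R = -5$ ($R = -3 + \frac{\left(-1\right) 4 \left(7 - 3\right)}{8} = -3 + \frac{\left(-1\right) 4 \cdot 4}{8} = -3 + \frac{\left(-1\right) 16}{8} = -3 + \frac{1}{8} \left(-16\right) = -3 - 2 = -5$)
$75 + S{\left(P \right)} R = 75 + 12 \cdot 2^{2} \left(-5\right) = 75 + 12 \cdot 4 \left(-5\right) = 75 + 48 \left(-5\right) = 75 - 240 = -165$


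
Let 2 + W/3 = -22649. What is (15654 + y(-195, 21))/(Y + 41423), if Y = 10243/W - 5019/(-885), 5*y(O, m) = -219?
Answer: 312924176577/830481713789 ≈ 0.37680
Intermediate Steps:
W = -67953 (W = -6 + 3*(-22649) = -6 - 67947 = -67953)
y(O, m) = -219/5 (y(O, m) = (1/5)*(-219) = -219/5)
Y = 110663684/20046135 (Y = 10243/(-67953) - 5019/(-885) = 10243*(-1/67953) - 5019*(-1/885) = -10243/67953 + 1673/295 = 110663684/20046135 ≈ 5.5204)
(15654 + y(-195, 21))/(Y + 41423) = (15654 - 219/5)/(110663684/20046135 + 41423) = 78051/(5*(830481713789/20046135)) = (78051/5)*(20046135/830481713789) = 312924176577/830481713789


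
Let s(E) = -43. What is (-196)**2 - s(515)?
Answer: 38459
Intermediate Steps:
(-196)**2 - s(515) = (-196)**2 - 1*(-43) = 38416 + 43 = 38459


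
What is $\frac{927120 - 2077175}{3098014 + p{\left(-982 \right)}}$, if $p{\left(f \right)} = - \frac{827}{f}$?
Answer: $- \frac{3371206}{9081345} \approx -0.37122$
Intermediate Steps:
$\frac{927120 - 2077175}{3098014 + p{\left(-982 \right)}} = \frac{927120 - 2077175}{3098014 - \frac{827}{-982}} = - \frac{1150055}{3098014 - - \frac{827}{982}} = - \frac{1150055}{3098014 + \frac{827}{982}} = - \frac{1150055}{\frac{3042250575}{982}} = \left(-1150055\right) \frac{982}{3042250575} = - \frac{3371206}{9081345}$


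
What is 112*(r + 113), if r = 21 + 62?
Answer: 21952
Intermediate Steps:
r = 83
112*(r + 113) = 112*(83 + 113) = 112*196 = 21952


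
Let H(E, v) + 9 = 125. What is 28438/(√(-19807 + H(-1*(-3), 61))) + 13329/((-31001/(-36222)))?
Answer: 482803038/31001 - 28438*I*√19691/19691 ≈ 15574.0 - 202.66*I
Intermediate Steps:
H(E, v) = 116 (H(E, v) = -9 + 125 = 116)
28438/(√(-19807 + H(-1*(-3), 61))) + 13329/((-31001/(-36222))) = 28438/(√(-19807 + 116)) + 13329/((-31001/(-36222))) = 28438/(√(-19691)) + 13329/((-31001*(-1/36222))) = 28438/((I*√19691)) + 13329/(31001/36222) = 28438*(-I*√19691/19691) + 13329*(36222/31001) = -28438*I*√19691/19691 + 482803038/31001 = 482803038/31001 - 28438*I*√19691/19691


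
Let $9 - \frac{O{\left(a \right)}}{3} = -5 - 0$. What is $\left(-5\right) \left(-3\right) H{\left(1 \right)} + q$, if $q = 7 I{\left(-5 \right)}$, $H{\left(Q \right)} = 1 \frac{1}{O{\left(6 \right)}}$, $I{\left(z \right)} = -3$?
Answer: $- \frac{289}{14} \approx -20.643$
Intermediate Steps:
$O{\left(a \right)} = 42$ ($O{\left(a \right)} = 27 - 3 \left(-5 - 0\right) = 27 - 3 \left(-5 + 0\right) = 27 - -15 = 27 + 15 = 42$)
$H{\left(Q \right)} = \frac{1}{42}$ ($H{\left(Q \right)} = 1 \cdot \frac{1}{42} = \frac{1}{42}$)
$q = -21$ ($q = 7 \left(-3\right) = -21$)
$\left(-5\right) \left(-3\right) H{\left(1 \right)} + q = \left(-5\right) \left(-3\right) \frac{1}{42} - 21 = 15 \cdot \frac{1}{42} - 21 = \frac{5}{14} - 21 = - \frac{289}{14}$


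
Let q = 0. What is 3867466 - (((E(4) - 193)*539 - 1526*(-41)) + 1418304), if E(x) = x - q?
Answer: 2488467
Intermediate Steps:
E(x) = x (E(x) = x - 1*0 = x + 0 = x)
3867466 - (((E(4) - 193)*539 - 1526*(-41)) + 1418304) = 3867466 - (((4 - 193)*539 - 1526*(-41)) + 1418304) = 3867466 - ((-189*539 + 62566) + 1418304) = 3867466 - ((-101871 + 62566) + 1418304) = 3867466 - (-39305 + 1418304) = 3867466 - 1*1378999 = 3867466 - 1378999 = 2488467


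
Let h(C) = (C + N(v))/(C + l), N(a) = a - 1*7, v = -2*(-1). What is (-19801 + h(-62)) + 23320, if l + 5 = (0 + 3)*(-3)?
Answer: 267511/76 ≈ 3519.9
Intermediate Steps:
v = 2
l = -14 (l = -5 + (0 + 3)*(-3) = -5 + 3*(-3) = -5 - 9 = -14)
N(a) = -7 + a (N(a) = a - 7 = -7 + a)
h(C) = (-5 + C)/(-14 + C) (h(C) = (C + (-7 + 2))/(C - 14) = (C - 5)/(-14 + C) = (-5 + C)/(-14 + C))
(-19801 + h(-62)) + 23320 = (-19801 + (-5 - 62)/(-14 - 62)) + 23320 = (-19801 - 67/(-76)) + 23320 = (-19801 - 1/76*(-67)) + 23320 = (-19801 + 67/76) + 23320 = -1504809/76 + 23320 = 267511/76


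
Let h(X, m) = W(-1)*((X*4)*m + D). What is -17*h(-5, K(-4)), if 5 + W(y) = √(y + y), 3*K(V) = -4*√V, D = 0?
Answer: 2720*√2/3 + 13600*I/3 ≈ 1282.2 + 4533.3*I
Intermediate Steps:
K(V) = -4*√V/3 (K(V) = (-4*√V)/3 = -4*√V/3)
W(y) = -5 + √2*√y (W(y) = -5 + √(y + y) = -5 + √(2*y) = -5 + √2*√y)
h(X, m) = 4*X*m*(-5 + I*√2) (h(X, m) = (-5 + √2*√(-1))*((X*4)*m + 0) = (-5 + √2*I)*((4*X)*m + 0) = (-5 + I*√2)*(4*X*m + 0) = (-5 + I*√2)*(4*X*m) = 4*X*m*(-5 + I*√2))
-17*h(-5, K(-4)) = -68*(-5)*(-8*I/3)*(-5 + I*√2) = -2720*I*(-5 + I*√2)/3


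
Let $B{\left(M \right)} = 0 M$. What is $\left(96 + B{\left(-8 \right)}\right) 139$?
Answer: $13344$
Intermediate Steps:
$B{\left(M \right)} = 0$
$\left(96 + B{\left(-8 \right)}\right) 139 = \left(96 + 0\right) 139 = 96 \cdot 139 = 13344$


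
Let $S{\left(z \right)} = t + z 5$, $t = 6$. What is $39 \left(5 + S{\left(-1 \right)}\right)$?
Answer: $234$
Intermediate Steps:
$S{\left(z \right)} = 6 + 5 z$ ($S{\left(z \right)} = 6 + z 5 = 6 + 5 z$)
$39 \left(5 + S{\left(-1 \right)}\right) = 39 \left(5 + \left(6 + 5 \left(-1\right)\right)\right) = 39 \left(5 + \left(6 - 5\right)\right) = 39 \left(5 + 1\right) = 39 \cdot 6 = 234$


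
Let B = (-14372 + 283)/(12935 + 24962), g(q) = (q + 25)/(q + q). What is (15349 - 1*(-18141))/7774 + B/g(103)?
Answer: 34972770831/9427560896 ≈ 3.7096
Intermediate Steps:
g(q) = (25 + q)/(2*q) (g(q) = (25 + q)/((2*q)) = (25 + q)*(1/(2*q)) = (25 + q)/(2*q))
B = -14089/37897 ≈ -0.37177
(15349 - 1*(-18141))/7774 + B/g(103) = (15349 - 1*(-18141))/7774 - 14089*206/(25 + 103)/37897 = (15349 + 18141)*(1/7774) - 14089/(37897*((½)*(1/103)*128)) = 33490*(1/7774) - 14089/(37897*64/103) = 16745/3887 - 14089/37897*103/64 = 16745/3887 - 1451167/2425408 = 34972770831/9427560896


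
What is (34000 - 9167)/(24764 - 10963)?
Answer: 24833/13801 ≈ 1.7994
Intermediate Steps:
(34000 - 9167)/(24764 - 10963) = 24833/13801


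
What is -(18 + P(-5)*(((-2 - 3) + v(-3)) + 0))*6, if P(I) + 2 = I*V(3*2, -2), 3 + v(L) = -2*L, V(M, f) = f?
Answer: -12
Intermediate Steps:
v(L) = -3 - 2*L
P(I) = -2 - 2*I (P(I) = -2 + I*(-2) = -2 - 2*I)
-(18 + P(-5)*(((-2 - 3) + v(-3)) + 0))*6 = -(18 + (-2 - 2*(-5))*(((-2 - 3) + (-3 - 2*(-3))) + 0))*6 = -(18 + (-2 + 10)*((-5 + (-3 + 6)) + 0))*6 = -(18 + 8*((-5 + 3) + 0))*6 = -(18 + 8*(-2 + 0))*6 = -(18 + 8*(-2))*6 = -(18 - 16)*6 = -2*6 = -1*12 = -12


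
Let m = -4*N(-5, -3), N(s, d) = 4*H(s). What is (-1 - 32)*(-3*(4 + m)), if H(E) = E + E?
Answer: 16236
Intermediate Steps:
H(E) = 2*E
N(s, d) = 8*s (N(s, d) = 4*(2*s) = 8*s)
m = 160 (m = -32*(-5) = -4*(-40) = 160)
(-1 - 32)*(-3*(4 + m)) = (-1 - 32)*(-3*(4 + 160)) = -(-99)*164 = -33*(-492) = 16236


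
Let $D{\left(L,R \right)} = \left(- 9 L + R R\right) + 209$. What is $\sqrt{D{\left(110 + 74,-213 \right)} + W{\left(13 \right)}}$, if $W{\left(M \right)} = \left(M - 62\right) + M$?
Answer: $\sqrt{43886} \approx 209.49$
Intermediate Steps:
$D{\left(L,R \right)} = 209 + R^{2} - 9 L$ ($D{\left(L,R \right)} = \left(- 9 L + R^{2}\right) + 209 = \left(R^{2} - 9 L\right) + 209 = 209 + R^{2} - 9 L$)
$W{\left(M \right)} = -62 + 2 M$ ($W{\left(M \right)} = \left(-62 + M\right) + M = -62 + 2 M$)
$\sqrt{D{\left(110 + 74,-213 \right)} + W{\left(13 \right)}} = \sqrt{\left(209 + \left(-213\right)^{2} - 9 \left(110 + 74\right)\right) + \left(-62 + 2 \cdot 13\right)} = \sqrt{\left(209 + 45369 - 1656\right) + \left(-62 + 26\right)} = \sqrt{\left(209 + 45369 - 1656\right) - 36} = \sqrt{43922 - 36} = \sqrt{43886}$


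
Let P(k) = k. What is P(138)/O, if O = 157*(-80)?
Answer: -69/6280 ≈ -0.010987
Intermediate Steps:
O = -12560
P(138)/O = 138/(-12560) = 138*(-1/12560) = -69/6280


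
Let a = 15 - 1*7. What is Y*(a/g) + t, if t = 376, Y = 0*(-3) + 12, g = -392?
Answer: 18412/49 ≈ 375.75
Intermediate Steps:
Y = 12 (Y = 0 + 12 = 12)
a = 8 (a = 15 - 7 = 8)
Y*(a/g) + t = 12*(8/(-392)) + 376 = 12*(8*(-1/392)) + 376 = 12*(-1/49) + 376 = -12/49 + 376 = 18412/49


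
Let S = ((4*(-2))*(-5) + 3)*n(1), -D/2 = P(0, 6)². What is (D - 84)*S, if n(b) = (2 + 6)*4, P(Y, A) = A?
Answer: -214656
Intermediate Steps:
n(b) = 32 (n(b) = 8*4 = 32)
D = -72 (D = -2*6² = -2*36 = -72)
S = 1376 (S = ((4*(-2))*(-5) + 3)*32 = (-8*(-5) + 3)*32 = (40 + 3)*32 = 43*32 = 1376)
(D - 84)*S = (-72 - 84)*1376 = -156*1376 = -214656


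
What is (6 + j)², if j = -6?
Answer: 0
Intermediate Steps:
(6 + j)² = (6 - 6)² = 0² = 0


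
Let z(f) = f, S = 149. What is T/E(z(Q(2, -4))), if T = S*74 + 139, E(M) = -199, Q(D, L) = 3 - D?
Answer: -11165/199 ≈ -56.106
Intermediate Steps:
T = 11165 (T = 149*74 + 139 = 11026 + 139 = 11165)
T/E(z(Q(2, -4))) = 11165/(-199) = 11165*(-1/199) = -11165/199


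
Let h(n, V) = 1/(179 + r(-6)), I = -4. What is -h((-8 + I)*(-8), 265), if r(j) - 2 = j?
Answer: -1/175 ≈ -0.0057143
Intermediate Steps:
r(j) = 2 + j
h(n, V) = 1/175 (h(n, V) = 1/(179 + (2 - 6)) = 1/(179 - 4) = 1/175)
-h((-8 + I)*(-8), 265) = -1*1/175 = -1/175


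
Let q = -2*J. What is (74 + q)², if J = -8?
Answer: 8100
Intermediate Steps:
q = 16 (q = -2*(-8) = 16)
(74 + q)² = (74 + 16)² = 90² = 8100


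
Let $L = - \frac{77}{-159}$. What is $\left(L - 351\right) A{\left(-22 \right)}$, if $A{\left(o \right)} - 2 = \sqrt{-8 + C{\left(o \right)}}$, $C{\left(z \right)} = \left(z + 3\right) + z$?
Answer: $- \frac{111464}{159} - \frac{390124 i}{159} \approx -701.03 - 2453.6 i$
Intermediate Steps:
$C{\left(z \right)} = 3 + 2 z$ ($C{\left(z \right)} = \left(3 + z\right) + z = 3 + 2 z$)
$L = \frac{77}{159}$ ($L = \left(-77\right) \left(- \frac{1}{159}\right) = \frac{77}{159} \approx 0.48428$)
$A{\left(o \right)} = 2 + \sqrt{-5 + 2 o}$ ($A{\left(o \right)} = 2 + \sqrt{-8 + \left(3 + 2 o\right)} = 2 + \sqrt{-5 + 2 o}$)
$\left(L - 351\right) A{\left(-22 \right)} = \left(\frac{77}{159} - 351\right) \left(2 + \sqrt{-5 + 2 \left(-22\right)}\right) = - \frac{55732 \left(2 + \sqrt{-5 - 44}\right)}{159} = - \frac{55732 \left(2 + \sqrt{-49}\right)}{159} = - \frac{55732 \left(2 + 7 i\right)}{159} = - \frac{111464}{159} - \frac{390124 i}{159}$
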